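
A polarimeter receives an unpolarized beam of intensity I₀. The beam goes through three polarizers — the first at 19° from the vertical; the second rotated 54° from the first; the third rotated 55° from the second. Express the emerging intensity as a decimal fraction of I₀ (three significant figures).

≈ 0.0568 I₀

Unpolarized light through the first polarizer → I₁ = ½ I₀, now polarized at 19°.
I₂ = I₁ cos²(54°) = 0.5 · 0.3455 I₀ = 0.1727 I₀.
I₃ = I₂ cos²(55°) = 0.1727 · 0.329 I₀ = 0.05683 I₀.
Transmitted fraction = 0.05683.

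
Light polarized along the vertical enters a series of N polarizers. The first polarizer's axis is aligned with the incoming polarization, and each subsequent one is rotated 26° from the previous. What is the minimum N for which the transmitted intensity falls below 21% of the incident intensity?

N = 9

First polarizer is aligned with the polarization: full transmission.
Each further stage multiplies by cos²(26°) = 0.8078.
After N polarizers: T = 0.8078^(N−1). Require T < 0.21 ⇒ N−1 > ln(0.21)/ln(0.8078) = 7.31, so N−1 ≥ 8 and N = 9.
Check: N=9 gives T = 0.1814 < 0.21; N=8 gives T = 0.2245.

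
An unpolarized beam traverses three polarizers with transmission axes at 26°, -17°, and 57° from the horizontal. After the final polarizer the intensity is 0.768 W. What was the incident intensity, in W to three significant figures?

I₀ ≈ 37.8 W

Unpolarized light through the first polarizer → I₁ = ½ I₀, now polarized at 26°.
I₂ = I₁ cos²(-17° − 26°) = 0.5 I₀ · cos²(43°) = 0.2674 I₀.
I₃ = I₂ cos²(57° + 17°) = 0.2674 I₀ · cos²(74°) = 0.02032 I₀.
So 0.768 W = 0.02032 I₀, giving I₀ = 0.768/0.02032 = 37.8 W.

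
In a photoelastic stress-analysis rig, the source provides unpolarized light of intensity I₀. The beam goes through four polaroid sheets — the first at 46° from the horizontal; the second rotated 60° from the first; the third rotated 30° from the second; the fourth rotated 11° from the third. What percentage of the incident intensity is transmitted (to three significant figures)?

Unpolarized light through the first polarizer → I₁ = ½ I₀, now polarized at 46°.
I₂ = I₁ cos²(60°) = 0.5 · 0.25 I₀ = 0.125 I₀.
I₃ = I₂ cos²(30°) = 0.125 · 0.75 I₀ = 0.09375 I₀.
I₄ = I₃ cos²(11°) = 0.09375 · 0.9636 I₀ = 0.09034 I₀.
That is 9.034% of the incident intensity.

≈ 9.03%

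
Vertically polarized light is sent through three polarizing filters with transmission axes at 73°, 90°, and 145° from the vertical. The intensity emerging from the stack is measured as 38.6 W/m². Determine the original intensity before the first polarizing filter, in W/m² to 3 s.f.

I₀ ≈ 1500 W/m²

I₁ = I₀ cos²(73° − 0°) = I₀ cos²(73°) = 0.08548 I₀.
I₂ = I₁ cos²(90° − 73°) = 0.08548 I₀ · cos²(17°) = 0.07817 I₀.
I₃ = I₂ cos²(145° − 90°) = 0.07817 I₀ · cos²(55°) = 0.02572 I₀.
So 38.6 W/m² = 0.02572 I₀, giving I₀ = 38.6/0.02572 = 1501 W/m².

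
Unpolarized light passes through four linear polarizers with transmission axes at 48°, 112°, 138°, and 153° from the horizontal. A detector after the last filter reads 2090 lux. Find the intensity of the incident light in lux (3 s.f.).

Unpolarized light through the first polarizer → I₁ = ½ I₀, now polarized at 48°.
I₂ = I₁ cos²(112° − 48°) = 0.5 I₀ · cos²(64°) = 0.09608 I₀.
I₃ = I₂ cos²(138° − 112°) = 0.09608 I₀ · cos²(26°) = 0.07762 I₀.
I₄ = I₃ cos²(153° − 138°) = 0.07762 I₀ · cos²(15°) = 0.07242 I₀.
So 2090 lux = 0.07242 I₀, giving I₀ = 2090/0.07242 = 2.886e+04 lux.

I₀ ≈ 2.89e4 lux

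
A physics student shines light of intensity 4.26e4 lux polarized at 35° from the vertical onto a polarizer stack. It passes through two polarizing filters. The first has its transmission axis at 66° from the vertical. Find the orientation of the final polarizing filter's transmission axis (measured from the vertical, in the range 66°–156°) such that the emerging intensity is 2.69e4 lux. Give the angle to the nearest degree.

I₁ = I₀ cos²(66° − 35°) = I₀ cos²(31°) = 0.7347 I₀.
Target fraction: 2.69e4 / 4.26e4 lux = 0.6315 of I₀.
Need I₂/I₀ = 0.6315, so cos²(θ − 66°) = 0.6315 / 0.7347 = 0.8594.
θ − 66° = arccos(√0.8594) = 22.0°, giving θ ≈ 66 + 22.0 = 88.0°.

θ ≈ 88°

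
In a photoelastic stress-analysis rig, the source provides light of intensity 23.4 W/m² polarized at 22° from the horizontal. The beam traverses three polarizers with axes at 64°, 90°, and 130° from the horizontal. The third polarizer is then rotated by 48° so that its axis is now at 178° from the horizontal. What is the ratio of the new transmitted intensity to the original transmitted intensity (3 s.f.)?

I_new/I_old ≈ 0.00208

Before rotation:
By Malus's law, I₁ = I₀ cos²(64° − 22°) = I₀ cos²(42°) = 0.5523 I₀.
I₂ = I₁ cos²(90° − 64°) = 0.5523 I₀ · cos²(26°) = 0.4461 I₀.
I₃ = I₂ cos²(130° − 90°) = 0.4461 I₀ · cos²(40°) = 0.2618 I₀.
After rotation:
I₁ = I₀ cos²(64° − 22°) = I₀ cos²(42°) = 0.5523 I₀.
I₂ = I₁ cos²(90° − 64°) = 0.5523 I₀ · cos²(26°) = 0.4461 I₀.
I₃ = I₂ cos²(178° − 90°) = 0.4461 I₀ · cos²(88°) = 0.0005434 I₀.
Ratio = 0.0005434 / 0.2618 = 0.002076.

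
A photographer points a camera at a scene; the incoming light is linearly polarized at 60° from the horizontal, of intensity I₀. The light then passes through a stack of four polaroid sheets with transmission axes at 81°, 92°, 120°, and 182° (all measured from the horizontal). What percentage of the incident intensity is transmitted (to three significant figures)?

I₁ = I₀ cos²(81° − 60°) = I₀ cos²(21°) = 0.8716 I₀.
I₂ = I₁ cos²(92° − 81°) = 0.8716 I₀ · cos²(11°) = 0.8398 I₀.
I₃ = I₂ cos²(120° − 92°) = 0.8398 I₀ · cos²(28°) = 0.6547 I₀.
I₄ = I₃ cos²(182° − 120°) = 0.6547 I₀ · cos²(62°) = 0.1443 I₀.
That is 14.43% of the incident intensity.

≈ 14.4%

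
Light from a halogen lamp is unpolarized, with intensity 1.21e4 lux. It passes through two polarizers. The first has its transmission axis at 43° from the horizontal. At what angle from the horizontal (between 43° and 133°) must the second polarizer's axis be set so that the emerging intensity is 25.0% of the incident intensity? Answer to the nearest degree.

θ ≈ 88°

Unpolarized light through the first polarizer → I₁ = ½ I₀, now polarized at 43°.
Need I₂/I₀ = 0.25, so cos²(θ − 43°) = 0.25 / 0.5 = 0.5.
θ − 43° = arccos(√0.5) = 45.0°, giving θ ≈ 43 + 45.0 = 88.0°.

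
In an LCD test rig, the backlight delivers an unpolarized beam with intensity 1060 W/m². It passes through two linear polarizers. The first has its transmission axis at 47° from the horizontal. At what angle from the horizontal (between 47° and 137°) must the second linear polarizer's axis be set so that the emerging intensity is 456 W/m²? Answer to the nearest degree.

θ ≈ 69°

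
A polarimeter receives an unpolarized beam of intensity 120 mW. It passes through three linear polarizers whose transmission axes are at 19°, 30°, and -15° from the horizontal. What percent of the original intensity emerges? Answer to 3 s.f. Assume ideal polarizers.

Unpolarized light through the first polarizer → I₁ = 120 mW/2 = 60 mW, polarized at 19°.
I₂ = I₁ · cos²(11°) = 60 · 0.9636 = 57.82 mW.
I₃ = I₂ · cos²(45°) = 57.82 · 0.5 = 28.91 mW.
That is 24.09% of the incident intensity.

≈ 24.1%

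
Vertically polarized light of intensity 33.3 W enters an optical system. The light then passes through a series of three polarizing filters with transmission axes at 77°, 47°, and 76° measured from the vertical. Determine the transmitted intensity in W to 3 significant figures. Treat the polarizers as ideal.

I ≈ 0.967 W

By Malus's law, I₁ = 33.3 W · cos²(77°) = 1.685 W.
I₂ = I₁ · cos²(30°) = 1.685 · 0.75 = 1.264 W.
I₃ = I₂ · cos²(29°) = 1.264 · 0.765 = 0.9668 W.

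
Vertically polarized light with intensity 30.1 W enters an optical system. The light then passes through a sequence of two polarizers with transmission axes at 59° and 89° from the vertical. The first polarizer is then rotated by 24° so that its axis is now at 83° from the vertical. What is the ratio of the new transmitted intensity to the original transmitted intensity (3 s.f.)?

I_new/I_old ≈ 0.0738

Before rotation:
By Malus's law, I₁ = I₀ cos²(59° − 0°) = I₀ cos²(59°) = 0.2653 I₀.
I₂ = I₁ cos²(89° − 59°) = 0.2653 I₀ · cos²(30°) = 0.1989 I₀.
After rotation:
I₁ = I₀ cos²(83° − 0°) = I₀ cos²(83°) = 0.01485 I₀.
I₂ = I₁ cos²(89° − 83°) = 0.01485 I₀ · cos²(6°) = 0.01469 I₀.
Ratio = 0.01469 / 0.1989 = 0.07384.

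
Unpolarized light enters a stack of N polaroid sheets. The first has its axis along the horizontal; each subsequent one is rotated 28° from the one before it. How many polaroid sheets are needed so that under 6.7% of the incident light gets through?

First polarizer halves the unpolarized light: factor 1/2.
Each further stage multiplies by cos²(28°) = 0.7796.
After N polarizers: T = 0.5·0.7796^(N−1). Require T < 0.067 ⇒ N−1 > ln(0.067/0.5)/ln(0.7796) = 8.07, so N−1 ≥ 9 and N = 10.
Check: N=10 gives T = 0.05319 < 0.067; N=9 gives T = 0.06822.

N = 10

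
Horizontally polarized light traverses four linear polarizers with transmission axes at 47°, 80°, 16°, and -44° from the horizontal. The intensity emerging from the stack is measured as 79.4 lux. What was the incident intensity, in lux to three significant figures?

I₁ = I₀ cos²(47° − 0°) = I₀ cos²(47°) = 0.4651 I₀.
I₂ = I₁ cos²(80° − 47°) = 0.4651 I₀ · cos²(33°) = 0.3272 I₀.
I₃ = I₂ cos²(16° − 80°) = 0.3272 I₀ · cos²(64°) = 0.06287 I₀.
I₄ = I₃ cos²(-44° − 16°) = 0.06287 I₀ · cos²(60°) = 0.01572 I₀.
So 79.4 lux = 0.01572 I₀, giving I₀ = 79.4/0.01572 = 5052 lux.

I₀ ≈ 5050 lux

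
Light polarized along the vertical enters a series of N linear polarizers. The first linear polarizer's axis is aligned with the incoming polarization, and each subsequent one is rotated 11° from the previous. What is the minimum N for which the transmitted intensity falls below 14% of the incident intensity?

N = 55

First polarizer is aligned with the polarization: full transmission.
Each further stage multiplies by cos²(11°) = 0.9636.
After N polarizers: T = 0.9636^(N−1). Require T < 0.14 ⇒ N−1 > ln(0.14)/ln(0.9636) = 53.01, so N−1 ≥ 54 and N = 55.
Check: N=55 gives T = 0.135 < 0.14; N=54 gives T = 0.1401.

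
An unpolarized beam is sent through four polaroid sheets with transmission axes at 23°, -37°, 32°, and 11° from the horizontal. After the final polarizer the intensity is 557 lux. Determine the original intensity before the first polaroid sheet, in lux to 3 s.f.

I₀ ≈ 3.98e4 lux

Unpolarized light through the first polarizer → I₁ = ½ I₀, now polarized at 23°.
I₂ = I₁ cos²(-37° − 23°) = 0.5 I₀ · cos²(60°) = 0.125 I₀.
I₃ = I₂ cos²(32° + 37°) = 0.125 I₀ · cos²(69°) = 0.01605 I₀.
I₄ = I₃ cos²(11° − 32°) = 0.01605 I₀ · cos²(21°) = 0.01399 I₀.
So 557 lux = 0.01399 I₀, giving I₀ = 557/0.01399 = 3.981e+04 lux.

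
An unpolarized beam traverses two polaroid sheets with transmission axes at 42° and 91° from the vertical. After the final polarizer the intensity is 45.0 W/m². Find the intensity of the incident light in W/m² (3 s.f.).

I₀ ≈ 209 W/m²

Unpolarized light through the first polarizer → I₁ = ½ I₀, now polarized at 42°.
I₂ = I₁ cos²(91° − 42°) = 0.5 I₀ · cos²(49°) = 0.2152 I₀.
So 45.0 W/m² = 0.2152 I₀, giving I₀ = 45.0/0.2152 = 209.1 W/m².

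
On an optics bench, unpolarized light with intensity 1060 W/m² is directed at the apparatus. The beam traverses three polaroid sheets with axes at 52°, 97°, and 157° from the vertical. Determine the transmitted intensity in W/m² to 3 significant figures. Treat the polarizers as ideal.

Unpolarized light through the first polarizer → I₁ = 1060 W/m²/2 = 530 W/m², polarized at 52°.
I₂ = I₁ · cos²(45°) = 530 · 0.5 = 265 W/m².
I₃ = I₂ · cos²(60°) = 265 · 0.25 = 66.25 W/m².

I ≈ 66.3 W/m²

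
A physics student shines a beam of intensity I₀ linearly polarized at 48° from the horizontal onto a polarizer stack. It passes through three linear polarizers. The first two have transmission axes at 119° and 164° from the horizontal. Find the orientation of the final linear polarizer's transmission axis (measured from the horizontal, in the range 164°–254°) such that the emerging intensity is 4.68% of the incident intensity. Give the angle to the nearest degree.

θ ≈ 184°

I₁ = I₀ cos²(119° − 48°) = I₀ cos²(71°) = 0.106 I₀.
I₂ = I₁ cos²(164° − 119°) = 0.106 I₀ · cos²(45°) = 0.053 I₀.
Need I₃/I₀ = 0.0468, so cos²(θ − 164°) = 0.0468 / 0.053 = 0.8831.
θ − 164° = arccos(√0.8831) = 20.0°, giving θ ≈ 164 + 20.0 = 184.0°.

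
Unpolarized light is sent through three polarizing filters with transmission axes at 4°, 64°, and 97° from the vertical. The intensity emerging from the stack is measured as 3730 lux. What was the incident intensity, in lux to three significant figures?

Unpolarized light through the first polarizer → I₁ = ½ I₀, now polarized at 4°.
I₂ = I₁ cos²(64° − 4°) = 0.5 I₀ · cos²(60°) = 0.125 I₀.
I₃ = I₂ cos²(97° − 64°) = 0.125 I₀ · cos²(33°) = 0.08792 I₀.
So 3730 lux = 0.08792 I₀, giving I₀ = 3730/0.08792 = 4.242e+04 lux.

I₀ ≈ 4.24e4 lux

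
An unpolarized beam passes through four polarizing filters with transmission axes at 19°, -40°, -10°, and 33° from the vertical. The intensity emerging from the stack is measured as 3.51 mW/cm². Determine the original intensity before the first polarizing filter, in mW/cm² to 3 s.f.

I₀ ≈ 66.0 mW/cm²

Unpolarized light through the first polarizer → I₁ = ½ I₀, now polarized at 19°.
I₂ = I₁ cos²(-40° − 19°) = 0.5 I₀ · cos²(59°) = 0.1326 I₀.
I₃ = I₂ cos²(-10° + 40°) = 0.1326 I₀ · cos²(30°) = 0.09947 I₀.
I₄ = I₃ cos²(33° + 10°) = 0.09947 I₀ · cos²(43°) = 0.05321 I₀.
So 3.51 mW/cm² = 0.05321 I₀, giving I₀ = 3.51/0.05321 = 65.97 mW/cm².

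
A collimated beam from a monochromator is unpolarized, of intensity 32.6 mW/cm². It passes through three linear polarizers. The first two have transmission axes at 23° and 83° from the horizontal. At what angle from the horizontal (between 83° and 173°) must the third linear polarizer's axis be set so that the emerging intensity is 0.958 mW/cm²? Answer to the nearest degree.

Unpolarized light through the first polarizer → I₁ = ½ I₀, now polarized at 23°.
I₂ = I₁ cos²(83° − 23°) = 0.5 I₀ · cos²(60°) = 0.125 I₀.
Target fraction: 0.958 / 32.6 mW/cm² = 0.02939 of I₀.
Need I₃/I₀ = 0.02939, so cos²(θ − 83°) = 0.02939 / 0.125 = 0.2351.
θ − 83° = arccos(√0.2351) = 61.0°, giving θ ≈ 83 + 61.0 = 144.0°.

θ ≈ 144°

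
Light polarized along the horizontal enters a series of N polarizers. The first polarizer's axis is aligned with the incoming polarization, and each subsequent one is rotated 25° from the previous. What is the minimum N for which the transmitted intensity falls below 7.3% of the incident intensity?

N = 15

First polarizer is aligned with the polarization: full transmission.
Each further stage multiplies by cos²(25°) = 0.8214.
After N polarizers: T = 0.8214^(N−1). Require T < 0.073 ⇒ N−1 > ln(0.073)/ln(0.8214) = 13.30, so N−1 ≥ 14 and N = 15.
Check: N=15 gives T = 0.06364 < 0.073; N=14 gives T = 0.07748.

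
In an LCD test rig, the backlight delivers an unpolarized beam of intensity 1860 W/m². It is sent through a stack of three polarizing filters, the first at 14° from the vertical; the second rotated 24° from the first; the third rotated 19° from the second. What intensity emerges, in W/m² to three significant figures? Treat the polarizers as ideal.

I ≈ 694 W/m²

Unpolarized light through the first polarizer → I₁ = 1860 W/m²/2 = 930 W/m², polarized at 14°.
I₂ = I₁ · cos²(24°) = 930 · 0.8346 = 776.1 W/m².
I₃ = I₂ · cos²(19°) = 776.1 · 0.894 = 693.9 W/m².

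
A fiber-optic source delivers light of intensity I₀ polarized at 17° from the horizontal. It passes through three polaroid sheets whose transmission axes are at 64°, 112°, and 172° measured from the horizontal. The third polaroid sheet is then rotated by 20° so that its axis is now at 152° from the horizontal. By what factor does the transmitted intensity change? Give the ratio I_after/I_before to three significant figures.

I_new/I_old ≈ 2.35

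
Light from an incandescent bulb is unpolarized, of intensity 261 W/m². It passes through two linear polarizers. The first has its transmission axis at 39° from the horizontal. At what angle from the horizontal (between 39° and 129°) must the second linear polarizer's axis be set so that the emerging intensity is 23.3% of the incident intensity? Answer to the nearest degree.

Unpolarized light through the first polarizer → I₁ = ½ I₀, now polarized at 39°.
Need I₂/I₀ = 0.233, so cos²(θ − 39°) = 0.233 / 0.5 = 0.466.
θ − 39° = arccos(√0.466) = 46.9°, giving θ ≈ 39 + 46.9 = 85.9°.

θ ≈ 86°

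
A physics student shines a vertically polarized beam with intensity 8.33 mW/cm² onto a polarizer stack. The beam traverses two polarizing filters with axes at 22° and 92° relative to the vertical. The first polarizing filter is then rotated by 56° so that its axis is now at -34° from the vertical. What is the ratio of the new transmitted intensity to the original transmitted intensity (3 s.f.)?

Before rotation:
I₁ = I₀ cos²(22° − 0°) = I₀ cos²(22°) = 0.8597 I₀.
I₂ = I₁ cos²(92° − 22°) = 0.8597 I₀ · cos²(70°) = 0.1006 I₀.
After rotation:
I₁ = I₀ cos²(-34° − 0°) = I₀ cos²(34°) = 0.6873 I₀.
Angle between axes 1 and 2: 54°. I₂ = 0.6873 I₀ · cos²(54°) = 0.2375 I₀.
Ratio = 0.2375 / 0.1006 = 2.361.

I_new/I_old ≈ 2.36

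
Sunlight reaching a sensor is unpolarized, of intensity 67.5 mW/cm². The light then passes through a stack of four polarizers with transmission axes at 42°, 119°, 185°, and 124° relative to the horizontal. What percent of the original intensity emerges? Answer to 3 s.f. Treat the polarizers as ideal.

≈ 0.0984%

Unpolarized light through the first polarizer → I₁ = 67.5 mW/cm²/2 = 33.75 mW/cm², polarized at 42°.
I₂ = I₁ · cos²(77°) = 33.75 · 0.0506 = 1.708 mW/cm².
I₃ = I₂ · cos²(66°) = 1.708 · 0.1654 = 0.2825 mW/cm².
I₄ = I₃ · cos²(61°) = 0.2825 · 0.235 = 0.06641 mW/cm².
That is 0.09838% of the incident intensity.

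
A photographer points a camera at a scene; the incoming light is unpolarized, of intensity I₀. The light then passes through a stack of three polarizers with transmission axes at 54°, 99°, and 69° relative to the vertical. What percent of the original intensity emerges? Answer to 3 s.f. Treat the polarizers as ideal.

≈ 18.8%

Unpolarized light through the first polarizer → I₁ = ½ I₀, now polarized at 54°.
I₂ = I₁ cos²(99° − 54°) = 0.5 I₀ · cos²(45°) = 0.25 I₀.
I₃ = I₂ cos²(69° − 99°) = 0.25 I₀ · cos²(30°) = 0.1875 I₀.
That is 18.75% of the incident intensity.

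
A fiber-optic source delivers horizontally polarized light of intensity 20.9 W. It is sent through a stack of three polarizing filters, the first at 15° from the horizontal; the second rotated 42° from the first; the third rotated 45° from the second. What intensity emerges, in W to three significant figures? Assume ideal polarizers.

I₁ = 20.9 W · cos²(15°) = 19.5 W.
I₂ = I₁ · cos²(42°) = 19.5 · 0.5523 = 10.77 W.
I₃ = I₂ · cos²(45°) = 10.77 · 0.5 = 5.385 W.

I ≈ 5.38 W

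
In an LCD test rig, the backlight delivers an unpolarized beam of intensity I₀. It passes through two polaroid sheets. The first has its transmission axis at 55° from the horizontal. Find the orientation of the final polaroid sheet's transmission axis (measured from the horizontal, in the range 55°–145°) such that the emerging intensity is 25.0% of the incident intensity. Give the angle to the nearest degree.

θ ≈ 100°

Unpolarized light through the first polarizer → I₁ = ½ I₀, now polarized at 55°.
Need I₂/I₀ = 0.25, so cos²(θ − 55°) = 0.25 / 0.5 = 0.5.
θ − 55° = arccos(√0.5) = 45.0°, giving θ ≈ 55 + 45.0 = 100.0°.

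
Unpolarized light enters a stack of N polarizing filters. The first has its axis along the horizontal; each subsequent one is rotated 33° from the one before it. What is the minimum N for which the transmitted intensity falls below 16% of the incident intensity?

First polarizer halves the unpolarized light: factor 1/2.
Each further stage multiplies by cos²(33°) = 0.7034.
After N polarizers: T = 0.5·0.7034^(N−1). Require T < 0.16 ⇒ N−1 > ln(0.16/0.5)/ln(0.7034) = 3.24, so N−1 ≥ 4 and N = 5.
Check: N=5 gives T = 0.1224 < 0.16; N=4 gives T = 0.174.

N = 5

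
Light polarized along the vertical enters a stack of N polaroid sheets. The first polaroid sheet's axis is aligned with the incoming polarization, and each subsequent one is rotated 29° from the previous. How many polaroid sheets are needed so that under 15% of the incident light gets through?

First polarizer is aligned with the polarization: full transmission.
Each further stage multiplies by cos²(29°) = 0.765.
After N polarizers: T = 0.765^(N−1). Require T < 0.15 ⇒ N−1 > ln(0.15)/ln(0.765) = 7.08, so N−1 ≥ 8 and N = 9.
Check: N=9 gives T = 0.1172 < 0.15; N=8 gives T = 0.1533.

N = 9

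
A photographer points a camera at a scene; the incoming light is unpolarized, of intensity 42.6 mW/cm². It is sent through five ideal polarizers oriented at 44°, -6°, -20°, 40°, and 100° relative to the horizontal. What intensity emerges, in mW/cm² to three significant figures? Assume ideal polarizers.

I ≈ 0.518 mW/cm²

Unpolarized light through the first polarizer → I₁ = 42.6 mW/cm²/2 = 21.3 mW/cm², polarized at 44°.
I₂ = I₁ · cos²(50°) = 21.3 · 0.4132 = 8.801 mW/cm².
I₃ = I₂ · cos²(14°) = 8.801 · 0.9415 = 8.286 mW/cm².
I₄ = I₃ · cos²(60°) = 8.286 · 0.25 = 2.071 mW/cm².
I₅ = I₄ · cos²(60°) = 2.071 · 0.25 = 0.5178 mW/cm².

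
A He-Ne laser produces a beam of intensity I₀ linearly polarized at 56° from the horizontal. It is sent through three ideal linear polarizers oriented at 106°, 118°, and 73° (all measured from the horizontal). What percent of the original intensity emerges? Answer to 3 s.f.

≈ 19.8%

By Malus's law, I₁ = I₀ cos²(106° − 56°) = I₀ cos²(50°) = 0.4132 I₀.
I₂ = I₁ cos²(118° − 106°) = 0.4132 I₀ · cos²(12°) = 0.3953 I₀.
I₃ = I₂ cos²(73° − 118°) = 0.3953 I₀ · cos²(45°) = 0.1977 I₀.
That is 19.77% of the incident intensity.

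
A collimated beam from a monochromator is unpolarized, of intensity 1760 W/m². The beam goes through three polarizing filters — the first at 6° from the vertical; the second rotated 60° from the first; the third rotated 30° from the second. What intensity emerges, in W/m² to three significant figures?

Unpolarized light through the first polarizer → I₁ = 1760 W/m²/2 = 880 W/m², polarized at 6°.
I₂ = I₁ · cos²(60°) = 880 · 0.25 = 220 W/m².
I₃ = I₂ · cos²(30°) = 220 · 0.75 = 165 W/m².

I ≈ 165 W/m²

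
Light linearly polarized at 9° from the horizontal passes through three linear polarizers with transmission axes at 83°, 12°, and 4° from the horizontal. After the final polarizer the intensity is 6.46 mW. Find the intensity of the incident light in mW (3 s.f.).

I₀ ≈ 818 mW

I₁ = I₀ cos²(83° − 9°) = I₀ cos²(74°) = 0.07598 I₀.
I₂ = I₁ cos²(12° − 83°) = 0.07598 I₀ · cos²(71°) = 0.008053 I₀.
I₃ = I₂ cos²(4° − 12°) = 0.008053 I₀ · cos²(8°) = 0.007897 I₀.
So 6.46 mW = 0.007897 I₀, giving I₀ = 6.46/0.007897 = 818 mW.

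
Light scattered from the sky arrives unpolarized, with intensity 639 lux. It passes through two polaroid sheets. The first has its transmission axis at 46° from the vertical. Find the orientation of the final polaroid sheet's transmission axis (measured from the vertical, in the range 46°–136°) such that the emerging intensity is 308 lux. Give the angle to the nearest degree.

Unpolarized light through the first polarizer → I₁ = ½ I₀, now polarized at 46°.
Target fraction: 308 / 639 lux = 0.482 of I₀.
Need I₂/I₀ = 0.482, so cos²(θ − 46°) = 0.482 / 0.5 = 0.964.
θ − 46° = arccos(√0.964) = 10.9°, giving θ ≈ 46 + 10.9 = 56.9°.

θ ≈ 57°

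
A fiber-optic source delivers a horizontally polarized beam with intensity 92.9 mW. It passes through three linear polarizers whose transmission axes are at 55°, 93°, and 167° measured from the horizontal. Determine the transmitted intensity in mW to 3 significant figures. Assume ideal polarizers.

By Malus's law, I₁ = 92.9 mW · cos²(55°) = 30.56 mW.
I₂ = I₁ · cos²(38°) = 30.56 · 0.621 = 18.98 mW.
I₃ = I₂ · cos²(74°) = 18.98 · 0.07598 = 1.442 mW.

I ≈ 1.44 mW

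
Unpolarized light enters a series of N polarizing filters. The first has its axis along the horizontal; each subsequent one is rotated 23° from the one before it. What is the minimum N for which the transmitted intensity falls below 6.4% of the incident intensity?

N = 14

First polarizer halves the unpolarized light: factor 1/2.
Each further stage multiplies by cos²(23°) = 0.8473.
After N polarizers: T = 0.5·0.8473^(N−1). Require T < 0.064 ⇒ N−1 > ln(0.064/0.5)/ln(0.8473) = 12.41, so N−1 ≥ 13 and N = 14.
Check: N=14 gives T = 0.05803 < 0.064; N=13 gives T = 0.06849.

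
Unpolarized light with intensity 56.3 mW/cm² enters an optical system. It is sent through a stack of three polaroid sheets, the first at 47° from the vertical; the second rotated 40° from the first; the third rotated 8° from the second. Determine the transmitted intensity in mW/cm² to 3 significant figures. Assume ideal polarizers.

Unpolarized light through the first polarizer → I₁ = 56.3 mW/cm²/2 = 28.15 mW/cm², polarized at 47°.
I₂ = I₁ · cos²(40°) = 28.15 · 0.5868 = 16.52 mW/cm².
I₃ = I₂ · cos²(8°) = 16.52 · 0.9806 = 16.2 mW/cm².

I ≈ 16.2 mW/cm²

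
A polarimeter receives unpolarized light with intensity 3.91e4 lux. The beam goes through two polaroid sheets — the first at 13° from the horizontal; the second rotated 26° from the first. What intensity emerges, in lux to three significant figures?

Unpolarized light through the first polarizer → I₁ = 3.91e4 lux/2 = 1.955e+04 lux, polarized at 13°.
I₂ = I₁ · cos²(26°) = 1.955e+04 · 0.8078 = 1.579e+04 lux.

I ≈ 1.58e4 lux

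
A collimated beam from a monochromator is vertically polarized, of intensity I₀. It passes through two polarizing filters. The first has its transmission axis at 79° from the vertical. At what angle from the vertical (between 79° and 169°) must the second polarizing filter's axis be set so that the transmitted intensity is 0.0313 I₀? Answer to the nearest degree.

θ ≈ 101°

By Malus's law, I₁ = I₀ cos²(79° − 0°) = I₀ cos²(79°) = 0.03641 I₀.
Need I₂/I₀ = 0.0313, so cos²(θ − 79°) = 0.0313 / 0.03641 = 0.8597.
θ − 79° = arccos(√0.8597) = 22.0°, giving θ ≈ 79 + 22.0 = 101.0°.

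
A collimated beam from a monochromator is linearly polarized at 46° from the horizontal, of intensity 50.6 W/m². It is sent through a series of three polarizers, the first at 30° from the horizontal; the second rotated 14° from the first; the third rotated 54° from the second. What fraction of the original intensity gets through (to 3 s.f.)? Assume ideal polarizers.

I/I₀ ≈ 0.301

I₁ = 50.6 W/m² · cos²(16°) = 46.76 W/m².
I₂ = I₁ · cos²(14°) = 46.76 · 0.9415 = 44.02 W/m².
I₃ = I₂ · cos²(54°) = 44.02 · 0.3455 = 15.21 W/m².
Transmitted fraction = 0.3006.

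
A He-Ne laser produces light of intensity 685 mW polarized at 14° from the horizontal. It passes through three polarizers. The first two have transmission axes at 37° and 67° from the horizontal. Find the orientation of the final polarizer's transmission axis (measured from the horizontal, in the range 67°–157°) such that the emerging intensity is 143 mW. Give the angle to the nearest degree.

θ ≈ 122°

By Malus's law, I₁ = I₀ cos²(37° − 14°) = I₀ cos²(23°) = 0.8473 I₀.
I₂ = I₁ cos²(67° − 37°) = 0.8473 I₀ · cos²(30°) = 0.6355 I₀.
Target fraction: 143 / 685 mW = 0.2088 of I₀.
Need I₃/I₀ = 0.2088, so cos²(θ − 67°) = 0.2088 / 0.6355 = 0.3285.
θ − 67° = arccos(√0.3285) = 55.0°, giving θ ≈ 67 + 55.0 = 122.0°.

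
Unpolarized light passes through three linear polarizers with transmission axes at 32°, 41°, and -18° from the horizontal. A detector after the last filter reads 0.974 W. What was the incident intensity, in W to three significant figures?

Unpolarized light through the first polarizer → I₁ = ½ I₀, now polarized at 32°.
I₂ = I₁ cos²(41° − 32°) = 0.5 I₀ · cos²(9°) = 0.4878 I₀.
I₃ = I₂ cos²(-18° − 41°) = 0.4878 I₀ · cos²(59°) = 0.1294 I₀.
So 0.974 W = 0.1294 I₀, giving I₀ = 0.974/0.1294 = 7.528 W.

I₀ ≈ 7.53 W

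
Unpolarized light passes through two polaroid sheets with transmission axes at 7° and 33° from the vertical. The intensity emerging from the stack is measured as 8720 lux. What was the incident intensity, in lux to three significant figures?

I₀ ≈ 2.16e4 lux

Unpolarized light through the first polarizer → I₁ = ½ I₀, now polarized at 7°.
I₂ = I₁ cos²(33° − 7°) = 0.5 I₀ · cos²(26°) = 0.4039 I₀.
So 8720 lux = 0.4039 I₀, giving I₀ = 8720/0.4039 = 2.159e+04 lux.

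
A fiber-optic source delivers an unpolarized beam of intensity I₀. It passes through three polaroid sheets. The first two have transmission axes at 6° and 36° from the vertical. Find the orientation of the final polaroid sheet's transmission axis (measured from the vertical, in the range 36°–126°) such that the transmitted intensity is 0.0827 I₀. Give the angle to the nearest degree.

Unpolarized light through the first polarizer → I₁ = ½ I₀, now polarized at 6°.
I₂ = I₁ cos²(36° − 6°) = 0.5 I₀ · cos²(30°) = 0.375 I₀.
Need I₃/I₀ = 0.0827, so cos²(θ − 36°) = 0.0827 / 0.375 = 0.2205.
θ − 36° = arccos(√0.2205) = 62.0°, giving θ ≈ 36 + 62.0 = 98.0°.

θ ≈ 98°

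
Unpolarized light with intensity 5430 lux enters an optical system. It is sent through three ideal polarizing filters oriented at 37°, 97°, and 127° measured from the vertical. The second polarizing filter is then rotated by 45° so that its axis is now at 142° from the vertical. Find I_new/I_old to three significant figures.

Before rotation:
Unpolarized light through the first polarizer → I₁ = ½ I₀, now polarized at 37°.
I₂ = I₁ cos²(97° − 37°) = 0.5 I₀ · cos²(60°) = 0.125 I₀.
I₃ = I₂ cos²(127° − 97°) = 0.125 I₀ · cos²(30°) = 0.09375 I₀.
After rotation:
Unpolarized light through the first polarizer → I₁ = ½ I₀, now polarized at 37°.
Angle between axes 1 and 2: 75°. I₂ = 0.5 I₀ · cos²(75°) = 0.03349 I₀.
I₃ = I₂ cos²(127° − 142°) = 0.03349 I₀ · cos²(15°) = 0.03125 I₀.
Ratio = 0.03125 / 0.09375 = 0.3333.

I_new/I_old ≈ 0.333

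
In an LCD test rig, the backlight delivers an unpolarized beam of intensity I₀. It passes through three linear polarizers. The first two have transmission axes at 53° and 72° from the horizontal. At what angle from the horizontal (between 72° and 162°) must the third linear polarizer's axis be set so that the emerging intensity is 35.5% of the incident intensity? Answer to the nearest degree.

Unpolarized light through the first polarizer → I₁ = ½ I₀, now polarized at 53°.
I₂ = I₁ cos²(72° − 53°) = 0.5 I₀ · cos²(19°) = 0.447 I₀.
Need I₃/I₀ = 0.355, so cos²(θ − 72°) = 0.355 / 0.447 = 0.7942.
θ − 72° = arccos(√0.7942) = 27.0°, giving θ ≈ 72 + 27.0 = 99.0°.

θ ≈ 99°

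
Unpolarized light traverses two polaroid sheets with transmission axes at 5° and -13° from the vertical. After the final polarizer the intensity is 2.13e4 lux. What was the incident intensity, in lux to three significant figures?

I₀ ≈ 4.71e4 lux

Unpolarized light through the first polarizer → I₁ = ½ I₀, now polarized at 5°.
I₂ = I₁ cos²(-13° − 5°) = 0.5 I₀ · cos²(18°) = 0.4523 I₀.
So 2.13e4 lux = 0.4523 I₀, giving I₀ = 2.13e4/0.4523 = 4.71e+04 lux.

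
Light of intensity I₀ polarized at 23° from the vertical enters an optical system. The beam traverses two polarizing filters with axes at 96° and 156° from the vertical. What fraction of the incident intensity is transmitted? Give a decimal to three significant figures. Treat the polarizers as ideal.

By Malus's law, I₁ = I₀ cos²(96° − 23°) = I₀ cos²(73°) = 0.08548 I₀.
I₂ = I₁ cos²(156° − 96°) = 0.08548 I₀ · cos²(60°) = 0.02137 I₀.
Transmitted fraction = 0.02137.

≈ 0.0214 I₀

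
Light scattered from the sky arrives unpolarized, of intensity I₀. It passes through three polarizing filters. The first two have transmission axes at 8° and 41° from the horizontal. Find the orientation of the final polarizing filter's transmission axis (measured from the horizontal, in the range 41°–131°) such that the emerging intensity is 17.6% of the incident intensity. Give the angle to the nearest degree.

θ ≈ 86°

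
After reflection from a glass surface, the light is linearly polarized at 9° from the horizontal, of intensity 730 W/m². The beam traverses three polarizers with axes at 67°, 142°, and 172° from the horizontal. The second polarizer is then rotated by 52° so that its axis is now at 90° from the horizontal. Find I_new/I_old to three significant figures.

I_new/I_old ≈ 0.327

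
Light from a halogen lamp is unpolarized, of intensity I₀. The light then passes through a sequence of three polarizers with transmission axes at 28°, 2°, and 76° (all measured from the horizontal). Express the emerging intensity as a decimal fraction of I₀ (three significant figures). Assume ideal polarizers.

Unpolarized light through the first polarizer → I₁ = ½ I₀, now polarized at 28°.
I₂ = I₁ cos²(2° − 28°) = 0.5 I₀ · cos²(26°) = 0.4039 I₀.
I₃ = I₂ cos²(76° − 2°) = 0.4039 I₀ · cos²(74°) = 0.03069 I₀.
Transmitted fraction = 0.03069.

≈ 0.0307 I₀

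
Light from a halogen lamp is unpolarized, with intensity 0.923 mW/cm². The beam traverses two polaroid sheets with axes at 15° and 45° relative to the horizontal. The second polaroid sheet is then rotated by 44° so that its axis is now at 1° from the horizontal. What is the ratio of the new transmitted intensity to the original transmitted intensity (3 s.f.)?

I_new/I_old ≈ 1.26

Before rotation:
Unpolarized light through the first polarizer → I₁ = ½ I₀, now polarized at 15°.
I₂ = I₁ cos²(45° − 15°) = 0.5 I₀ · cos²(30°) = 0.375 I₀.
After rotation:
Unpolarized light through the first polarizer → I₁ = ½ I₀, now polarized at 15°.
I₂ = I₁ cos²(1° − 15°) = 0.5 I₀ · cos²(14°) = 0.4707 I₀.
Ratio = 0.4707 / 0.375 = 1.255.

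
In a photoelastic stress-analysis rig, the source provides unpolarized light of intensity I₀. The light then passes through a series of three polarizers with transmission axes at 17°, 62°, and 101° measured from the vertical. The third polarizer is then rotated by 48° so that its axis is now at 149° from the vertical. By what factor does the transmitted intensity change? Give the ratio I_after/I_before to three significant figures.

Before rotation:
Unpolarized light through the first polarizer → I₁ = ½ I₀, now polarized at 17°.
I₂ = I₁ cos²(62° − 17°) = 0.5 I₀ · cos²(45°) = 0.25 I₀.
I₃ = I₂ cos²(101° − 62°) = 0.25 I₀ · cos²(39°) = 0.151 I₀.
After rotation:
Unpolarized light through the first polarizer → I₁ = ½ I₀, now polarized at 17°.
I₂ = I₁ cos²(62° − 17°) = 0.5 I₀ · cos²(45°) = 0.25 I₀.
I₃ = I₂ cos²(149° − 62°) = 0.25 I₀ · cos²(87°) = 0.0006848 I₀.
Ratio = 0.0006848 / 0.151 = 0.004535.

I_new/I_old ≈ 0.00454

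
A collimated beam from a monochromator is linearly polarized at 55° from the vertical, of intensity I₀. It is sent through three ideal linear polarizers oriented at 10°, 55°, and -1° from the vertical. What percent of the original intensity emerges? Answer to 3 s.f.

≈ 7.82%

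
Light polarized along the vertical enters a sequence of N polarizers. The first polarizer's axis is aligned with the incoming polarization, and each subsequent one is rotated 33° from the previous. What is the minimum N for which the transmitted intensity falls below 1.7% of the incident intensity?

First polarizer is aligned with the polarization: full transmission.
Each further stage multiplies by cos²(33°) = 0.7034.
After N polarizers: T = 0.7034^(N−1). Require T < 0.017 ⇒ N−1 > ln(0.017)/ln(0.7034) = 11.58, so N−1 ≥ 12 and N = 13.
Check: N=13 gives T = 0.01466 < 0.017; N=12 gives T = 0.02085.

N = 13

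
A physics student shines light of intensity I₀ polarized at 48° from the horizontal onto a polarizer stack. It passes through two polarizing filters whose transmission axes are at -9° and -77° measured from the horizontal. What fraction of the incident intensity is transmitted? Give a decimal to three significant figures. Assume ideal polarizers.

≈ 0.0416 I₀

I₁ = I₀ cos²(-9° − 48°) = I₀ cos²(57°) = 0.2966 I₀.
I₂ = I₁ cos²(-77° + 9°) = 0.2966 I₀ · cos²(68°) = 0.04163 I₀.
Transmitted fraction = 0.04163.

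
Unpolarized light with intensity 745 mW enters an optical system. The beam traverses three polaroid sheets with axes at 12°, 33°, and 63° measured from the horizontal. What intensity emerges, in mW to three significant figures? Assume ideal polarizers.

I ≈ 243 mW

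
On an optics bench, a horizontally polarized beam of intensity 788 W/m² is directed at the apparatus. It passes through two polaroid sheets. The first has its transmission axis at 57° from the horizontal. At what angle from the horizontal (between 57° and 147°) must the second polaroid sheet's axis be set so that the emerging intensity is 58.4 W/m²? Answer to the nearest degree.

By Malus's law, I₁ = I₀ cos²(57° − 0°) = I₀ cos²(57°) = 0.2966 I₀.
Target fraction: 58.4 / 788 W/m² = 0.07411 of I₀.
Need I₂/I₀ = 0.07411, so cos²(θ − 57°) = 0.07411 / 0.2966 = 0.2498.
θ − 57° = arccos(√0.2498) = 60.0°, giving θ ≈ 57 + 60.0 = 117.0°.

θ ≈ 117°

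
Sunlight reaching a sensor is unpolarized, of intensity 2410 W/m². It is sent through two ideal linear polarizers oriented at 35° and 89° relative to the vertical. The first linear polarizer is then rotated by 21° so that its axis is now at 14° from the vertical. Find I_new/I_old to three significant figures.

I_new/I_old ≈ 0.194

Before rotation:
Unpolarized light through the first polarizer → I₁ = ½ I₀, now polarized at 35°.
I₂ = I₁ cos²(89° − 35°) = 0.5 I₀ · cos²(54°) = 0.1727 I₀.
After rotation:
Unpolarized light through the first polarizer → I₁ = ½ I₀, now polarized at 14°.
I₂ = I₁ cos²(89° − 14°) = 0.5 I₀ · cos²(75°) = 0.03349 I₀.
Ratio = 0.03349 / 0.1727 = 0.1939.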